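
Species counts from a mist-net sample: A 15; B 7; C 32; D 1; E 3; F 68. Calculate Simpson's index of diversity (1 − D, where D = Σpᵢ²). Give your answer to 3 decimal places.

Total N = 15+7+32+1+3+68 = 126, so the proportions are 0.11905, 0.05556, 0.25397, 0.00794, 0.02381, 0.53968 (working shown to 5 dp, full precision carried).
D = 0.11905² + 0.05556² + 0.25397² + 0.00794² + 0.02381² + 0.53968² = 0.01417 + 0.00309 + 0.06450 + 0.00006 + 0.00057 + 0.29126 = 0.37365.
So 1 − D = 0.62635, i.e. 0.626 to 3 decimal places.

0.626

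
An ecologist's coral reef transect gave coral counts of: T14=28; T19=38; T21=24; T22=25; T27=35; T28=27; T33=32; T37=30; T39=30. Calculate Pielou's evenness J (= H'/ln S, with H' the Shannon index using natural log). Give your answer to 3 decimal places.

0.995

Total N = 28+38+24+25+35+27+32+30+30 = 269, so the proportions are 0.10409, 0.14126, 0.08922, 0.09294, 0.13011, 0.10037, 0.11896, 0.11152, 0.11152 (working shown to 5 dp, full precision carried).
H' = −Σ pᵢ ln pᵢ = −((-0.23550) + (-0.27647) + (-0.21561) + (-0.22080) + (-0.26534) + (-0.23074) + (-0.25326) + (-0.24463) + (-0.24463)) = 2.18700.
With S = 9 species, ln S = 2.19722, so J = 2.18700/2.19722 = 0.99534, i.e. 0.995 to 3 decimal places.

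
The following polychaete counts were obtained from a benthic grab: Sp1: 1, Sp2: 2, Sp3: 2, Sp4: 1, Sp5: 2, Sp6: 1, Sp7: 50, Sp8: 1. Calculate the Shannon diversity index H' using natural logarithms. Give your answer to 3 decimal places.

0.765

Total N = 1+2+2+1+2+1+50+1 = 60, so the proportions are 0.01667, 0.03333, 0.03333, 0.01667, 0.03333, 0.01667, 0.83333, 0.01667 (working shown to 5 dp, full precision carried).
Each pᵢ ln pᵢ term: 0.01667×(-4.09434)=-0.06824, 0.03333×(-3.40120)=-0.11337, 0.03333×(-3.40120)=-0.11337, 0.01667×(-4.09434)=-0.06824, 0.03333×(-3.40120)=-0.11337, 0.01667×(-4.09434)=-0.06824, 0.83333×(-0.18232)=-0.15193, 0.01667×(-4.09434)=-0.06824.
Sum = -0.76501, so H' = 0.765.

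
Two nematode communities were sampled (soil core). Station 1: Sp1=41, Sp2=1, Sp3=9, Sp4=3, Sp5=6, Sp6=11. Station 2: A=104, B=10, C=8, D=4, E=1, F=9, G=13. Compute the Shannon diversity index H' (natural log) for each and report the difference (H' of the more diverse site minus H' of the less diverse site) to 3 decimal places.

Station 1: N=71, proportions 0.57746, 0.01408, 0.12676, 0.04225, 0.08451, 0.15493, giving H' = 1.27036 (working shown to 5 dp, full precision carried).
Station 2: N=149, proportions 0.69799, 0.06711, 0.05369, 0.02685, 0.00671, 0.0604, 0.08725, giving H' = 1.10232.
Difference = |1.27036 − 1.10232| = 0.16804, i.e. 0.168 to 3 decimal places.

0.168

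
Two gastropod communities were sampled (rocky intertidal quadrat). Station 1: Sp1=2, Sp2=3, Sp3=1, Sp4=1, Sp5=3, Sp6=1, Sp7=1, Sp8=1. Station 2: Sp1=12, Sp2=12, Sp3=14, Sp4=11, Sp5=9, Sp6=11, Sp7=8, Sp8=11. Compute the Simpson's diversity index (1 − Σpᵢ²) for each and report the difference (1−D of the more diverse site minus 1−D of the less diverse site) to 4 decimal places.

0.0317

Station 1: N=13, proportions 0.153846, 0.230769, 0.076923, 0.076923, 0.230769, 0.076923, 0.076923, 0.076923, giving 1−D = 0.840237 (working shown to 6 dp, full precision carried).
Station 2: N=88, proportions 0.136364, 0.136364, 0.159091, 0.125, 0.102273, 0.125, 0.090909, 0.125, giving 1−D = 0.871901.
Difference = |0.840237 − 0.871901| = 0.031664, i.e. 0.0317 to 4 decimal places.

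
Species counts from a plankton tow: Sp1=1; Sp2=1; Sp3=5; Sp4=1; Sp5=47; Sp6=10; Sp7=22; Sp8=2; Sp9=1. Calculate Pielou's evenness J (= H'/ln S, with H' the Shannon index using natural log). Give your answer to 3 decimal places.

0.625

Total N = 1+1+5+1+47+10+22+2+1 = 90, so the proportions are 0.01111, 0.01111, 0.05556, 0.01111, 0.52222, 0.11111, 0.24444, 0.02222, 0.01111 (working shown to 5 dp, full precision carried).
H' = −Σ pᵢ ln pᵢ = −((-0.05000) + (-0.05000) + (-0.16058) + (-0.05000) + (-0.33927) + (-0.24414) + (-0.34437) + (-0.08459) + (-0.05000)) = 1.37293.
With S = 9 species, ln S = 2.19722, so J = 1.37293/2.19722 = 0.62485, i.e. 0.625 to 3 decimal places.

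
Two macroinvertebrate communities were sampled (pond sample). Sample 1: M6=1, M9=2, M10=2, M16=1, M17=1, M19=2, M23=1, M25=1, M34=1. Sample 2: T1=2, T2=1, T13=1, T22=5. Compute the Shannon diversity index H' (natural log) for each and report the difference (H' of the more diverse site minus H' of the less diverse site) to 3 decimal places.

Sample 1: N=12, proportions 0.08333, 0.16667, 0.16667, 0.08333, 0.08333, 0.16667, 0.08333, 0.08333, 0.08333, giving H' = 2.13833 (working shown to 5 dp, full precision carried).
Sample 2: N=9, proportions 0.22222, 0.11111, 0.11111, 0.55556, giving H' = 1.14906.
Difference = |2.13833 − 1.14906| = 0.98927, i.e. 0.989 to 3 decimal places.

0.989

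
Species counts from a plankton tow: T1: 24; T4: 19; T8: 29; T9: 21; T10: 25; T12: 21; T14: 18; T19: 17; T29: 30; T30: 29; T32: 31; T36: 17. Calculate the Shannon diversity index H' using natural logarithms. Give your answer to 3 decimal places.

2.461

Total N = 24+19+29+21+25+21+18+17+30+29+31+17 = 281, so the proportions are 0.08541, 0.06762, 0.1032, 0.07473, 0.08897, 0.07473, 0.06406, 0.0605, 0.10676, 0.1032, 0.11032, 0.0605 (working shown to 5 dp, full precision carried).
Each pᵢ ln pᵢ term: 0.08541×(-2.46030)=-0.21013, 0.06762×(-2.69392)=-0.18215, 0.1032×(-2.27106)=-0.23438, 0.07473×(-2.59383)=-0.19385, 0.08897×(-2.41948)=-0.21526, 0.07473×(-2.59383)=-0.19385, 0.06406×(-2.74798)=-0.17603, 0.0605×(-2.80514)=-0.16971, 0.10676×(-2.23716)=-0.23884, 0.1032×(-2.27106)=-0.23438, 0.11032×(-2.20437)=-0.24319, 0.0605×(-2.80514)=-0.16971.
Sum = -2.46146, so H' = 2.461.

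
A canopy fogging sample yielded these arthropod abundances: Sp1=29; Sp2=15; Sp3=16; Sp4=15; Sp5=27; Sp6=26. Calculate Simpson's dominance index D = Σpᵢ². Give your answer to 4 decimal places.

0.1802

Total N = 29+15+16+15+27+26 = 128, so the proportions are 0.226562, 0.117188, 0.125, 0.117188, 0.210938, 0.203125 (working shown to 6 dp, full precision carried).
D = 0.226562² + 0.117188² + 0.125² + 0.117188² + 0.210938² + 0.203125² = 0.051331 + 0.013733 + 0.015625 + 0.013733 + 0.044495 + 0.041260 = 0.180176.
To 4 decimal places, D = 0.1802.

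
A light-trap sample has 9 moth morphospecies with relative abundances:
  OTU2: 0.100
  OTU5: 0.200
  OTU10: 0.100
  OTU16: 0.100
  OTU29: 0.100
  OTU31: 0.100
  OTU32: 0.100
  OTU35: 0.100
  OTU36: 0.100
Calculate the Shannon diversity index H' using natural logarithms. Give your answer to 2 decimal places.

Each pᵢ ln pᵢ term (working shown to 4 dp, full precision carried): 0.1×(-2.3026)=-0.2303, 0.2×(-1.6094)=-0.3219, 0.1×(-2.3026)=-0.2303, 0.1×(-2.3026)=-0.2303, 0.1×(-2.3026)=-0.2303, 0.1×(-2.3026)=-0.2303, 0.1×(-2.3026)=-0.2303, 0.1×(-2.3026)=-0.2303, 0.1×(-2.3026)=-0.2303.
Sum = -2.1640, so H' = 2.16.

2.16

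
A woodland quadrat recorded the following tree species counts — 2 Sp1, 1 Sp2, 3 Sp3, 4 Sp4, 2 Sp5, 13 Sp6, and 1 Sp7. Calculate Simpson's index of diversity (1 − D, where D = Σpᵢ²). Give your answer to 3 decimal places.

Total N = 2+1+3+4+2+13+1 = 26, so the proportions are 0.07692, 0.03846, 0.11538, 0.15385, 0.07692, 0.5, 0.03846 (working shown to 5 dp, full precision carried).
D = 0.07692² + 0.03846² + 0.11538² + 0.15385² + 0.07692² + 0.5² + 0.03846² = 0.00592 + 0.00148 + 0.01331 + 0.02367 + 0.00592 + 0.25000 + 0.00148 = 0.30178.
So 1 − D = 0.69822, i.e. 0.698 to 3 decimal places.

0.698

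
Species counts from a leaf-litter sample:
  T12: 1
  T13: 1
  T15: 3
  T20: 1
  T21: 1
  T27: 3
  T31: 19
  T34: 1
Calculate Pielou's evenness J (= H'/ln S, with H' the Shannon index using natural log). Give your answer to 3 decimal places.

Total N = 1+1+3+1+1+3+19+1 = 30, so the proportions are 0.03333, 0.03333, 0.1, 0.03333, 0.03333, 0.1, 0.63333, 0.03333 (working shown to 5 dp, full precision carried).
H' = −Σ pᵢ ln pᵢ = −((-0.11337) + (-0.11337) + (-0.23026) + (-0.11337) + (-0.11337) + (-0.23026) + (-0.28928) + (-0.11337)) = 1.31666.
With S = 8 species, ln S = 2.07944, so J = 1.31666/2.07944 = 0.63318, i.e. 0.633 to 3 decimal places.

0.633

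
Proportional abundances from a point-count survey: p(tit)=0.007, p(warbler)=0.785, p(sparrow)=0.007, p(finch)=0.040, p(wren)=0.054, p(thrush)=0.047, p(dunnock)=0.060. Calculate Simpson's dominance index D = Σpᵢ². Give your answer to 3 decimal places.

D = 0.007² + 0.785² + 0.007² + 0.04² + 0.054² + 0.047² + 0.06² = 0.00005 + 0.61623 + 0.00005 + 0.00160 + 0.00292 + 0.00221 + 0.00360 = 0.62665 (working shown to 5 dp, full precision carried).
To 3 decimal places, D = 0.627.

0.627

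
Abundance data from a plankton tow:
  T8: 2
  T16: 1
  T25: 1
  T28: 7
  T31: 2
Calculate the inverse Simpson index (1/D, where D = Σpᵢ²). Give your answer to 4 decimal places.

Total N = 2+1+1+7+2 = 13, so the proportions are 0.1538462, 0.0769231, 0.0769231, 0.5384615, 0.1538462 (working shown to 7 dp, full precision carried).
D = 0.1538462² + 0.0769231² + 0.0769231² + 0.5384615² + 0.1538462² = 0.0236686 + 0.0059172 + 0.0059172 + 0.2899408 + 0.0236686 = 0.3491124.
So 1/D = 2.864407, i.e. 2.8644 to 4 decimal places.

2.8644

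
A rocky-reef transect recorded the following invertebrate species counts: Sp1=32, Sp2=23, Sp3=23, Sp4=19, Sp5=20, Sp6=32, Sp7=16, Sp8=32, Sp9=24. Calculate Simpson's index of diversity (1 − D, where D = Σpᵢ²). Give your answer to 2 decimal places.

Total N = 32+23+23+19+20+32+16+32+24 = 221, so the proportions are 0.1448, 0.1041, 0.1041, 0.086, 0.0905, 0.1448, 0.0724, 0.1448, 0.1086 (working shown to 4 dp, full precision carried).
D = 0.1448² + 0.1041² + 0.1041² + 0.086² + 0.0905² + 0.1448² + 0.0724² + 0.1448² + 0.1086² = 0.0210 + 0.0108 + 0.0108 + 0.0074 + 0.0082 + 0.0210 + 0.0052 + 0.0210 + 0.0118 = 0.1172.
So 1 − D = 0.8828, i.e. 0.88 to 2 decimal places.

0.88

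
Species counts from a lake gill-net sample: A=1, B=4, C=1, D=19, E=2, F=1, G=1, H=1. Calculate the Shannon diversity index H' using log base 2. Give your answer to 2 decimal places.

Total N = 1+4+1+19+2+1+1+1 = 30, so the proportions are 0.0333, 0.1333, 0.0333, 0.6333, 0.0667, 0.0333, 0.0333, 0.0333 (working shown to 4 dp, full precision carried).
Each pᵢ log₂ pᵢ term: 0.0333×(-4.9069)=-0.1636, 0.1333×(-2.9069)=-0.3876, 0.0333×(-4.9069)=-0.1636, 0.6333×(-0.6590)=-0.4173, 0.0667×(-3.9069)=-0.2605, 0.0333×(-4.9069)=-0.1636, 0.0333×(-4.9069)=-0.1636, 0.0333×(-4.9069)=-0.1636.
Sum = -1.8832, so H' = 1.88.

1.88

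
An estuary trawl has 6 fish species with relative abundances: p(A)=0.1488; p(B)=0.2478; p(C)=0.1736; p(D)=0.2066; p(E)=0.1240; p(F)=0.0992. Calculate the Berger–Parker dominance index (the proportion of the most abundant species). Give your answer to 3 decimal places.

0.248

The largest proportion is 0.2478, i.e. d = 0.248 to 3 decimal places.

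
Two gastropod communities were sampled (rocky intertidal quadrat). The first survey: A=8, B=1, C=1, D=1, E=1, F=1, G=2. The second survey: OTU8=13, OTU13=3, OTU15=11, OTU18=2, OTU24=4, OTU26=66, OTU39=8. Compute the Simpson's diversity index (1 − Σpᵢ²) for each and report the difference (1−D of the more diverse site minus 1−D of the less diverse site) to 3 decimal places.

0.089

The first survey: N=15, proportions 0.53333, 0.06667, 0.06667, 0.06667, 0.06667, 0.06667, 0.13333, giving 1−D = 0.67556 (working shown to 5 dp, full precision carried).
The second survey: N=107, proportions 0.1215, 0.02804, 0.1028, 0.01869, 0.03738, 0.61682, 0.07477, giving 1−D = 0.58608.
Difference = |0.67556 − 0.58608| = 0.08948, i.e. 0.089 to 3 decimal places.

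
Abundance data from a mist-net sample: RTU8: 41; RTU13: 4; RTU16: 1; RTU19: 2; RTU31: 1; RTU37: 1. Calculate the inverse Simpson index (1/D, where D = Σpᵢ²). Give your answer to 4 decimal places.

Total N = 41+4+1+2+1+1 = 50, so the proportions are 0.82, 0.08, 0.02, 0.04, 0.02, 0.02 (working shown to 7 dp, full precision carried).
D = 0.82² + 0.08² + 0.02² + 0.04² + 0.02² + 0.02² = 0.6724000 + 0.0064000 + 0.0004000 + 0.0016000 + 0.0004000 + 0.0004000 = 0.6816000.
So 1/D = 1.467136, i.e. 1.4671 to 4 decimal places.

1.4671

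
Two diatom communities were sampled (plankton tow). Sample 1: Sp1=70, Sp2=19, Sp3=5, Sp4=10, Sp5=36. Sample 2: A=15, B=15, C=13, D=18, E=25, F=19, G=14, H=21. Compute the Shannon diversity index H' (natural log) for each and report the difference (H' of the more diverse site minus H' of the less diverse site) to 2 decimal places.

Sample 1: N=140, proportions 0.5, 0.1357, 0.0357, 0.0714, 0.2571, giving H' = 1.2744 (working shown to 4 dp, full precision carried).
Sample 2: N=140, proportions 0.1071, 0.1071, 0.0929, 0.1286, 0.1786, 0.1357, 0.1, 0.15, giving H' = 2.0566.
Difference = |1.2744 − 2.0566| = 0.7822, i.e. 0.78 to 2 decimal places.

0.78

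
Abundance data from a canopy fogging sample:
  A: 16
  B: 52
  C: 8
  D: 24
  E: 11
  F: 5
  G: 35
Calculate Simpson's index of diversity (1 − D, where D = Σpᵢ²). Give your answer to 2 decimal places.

0.78

Total N = 16+52+8+24+11+5+35 = 151, so the proportions are 0.106, 0.3444, 0.053, 0.1589, 0.0728, 0.0331, 0.2318 (working shown to 4 dp, full precision carried).
D = 0.106² + 0.3444² + 0.053² + 0.1589² + 0.0728² + 0.0331² + 0.2318² = 0.0112 + 0.1186 + 0.0028 + 0.0253 + 0.0053 + 0.0011 + 0.0537 = 0.2180.
So 1 − D = 0.7820, i.e. 0.78 to 2 decimal places.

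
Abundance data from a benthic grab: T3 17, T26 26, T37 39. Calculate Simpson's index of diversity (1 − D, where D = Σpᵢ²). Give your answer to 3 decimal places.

Total N = 17+26+39 = 82, so the proportions are 0.20732, 0.31707, 0.47561 (working shown to 5 dp, full precision carried).
D = 0.20732² + 0.31707² + 0.47561² = 0.04298 + 0.10054 + 0.22620 = 0.36972.
So 1 − D = 0.63028, i.e. 0.630 to 3 decimal places.

0.630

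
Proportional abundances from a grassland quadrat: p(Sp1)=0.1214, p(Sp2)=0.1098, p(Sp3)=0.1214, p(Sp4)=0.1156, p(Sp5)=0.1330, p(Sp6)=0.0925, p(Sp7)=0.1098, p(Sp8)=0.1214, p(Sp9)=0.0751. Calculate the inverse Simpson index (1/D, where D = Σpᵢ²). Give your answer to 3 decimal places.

8.805

D = 0.1214² + 0.1098² + 0.1214² + 0.1156² + 0.133² + 0.0925² + 0.1098² + 0.1214² + 0.0751² = 0.0147380 + 0.0120560 + 0.0147380 + 0.0133634 + 0.0176890 + 0.0085562 + 0.0120560 + 0.0147380 + 0.0056400 = 0.1135746 (working shown to 7 dp, full precision carried).
So 1/D = 8.80479, i.e. 8.805 to 3 decimal places.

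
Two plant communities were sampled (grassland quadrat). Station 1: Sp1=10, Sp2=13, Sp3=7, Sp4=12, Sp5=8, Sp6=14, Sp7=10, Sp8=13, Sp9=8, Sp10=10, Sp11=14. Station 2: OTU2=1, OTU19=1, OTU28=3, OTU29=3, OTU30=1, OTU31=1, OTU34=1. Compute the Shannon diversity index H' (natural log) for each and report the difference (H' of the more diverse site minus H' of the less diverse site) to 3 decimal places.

Station 1: N=119, proportions 0.08403, 0.10924, 0.05882, 0.10084, 0.06723, 0.11765, 0.08403, 0.10924, 0.06723, 0.08403, 0.11765, giving H' = 2.37264 (working shown to 5 dp, full precision carried).
Station 2: N=11, proportions 0.09091, 0.09091, 0.27273, 0.27273, 0.09091, 0.09091, 0.09091, giving H' = 1.79865.
Difference = |2.37264 − 1.79865| = 0.57399, i.e. 0.574 to 3 decimal places.

0.574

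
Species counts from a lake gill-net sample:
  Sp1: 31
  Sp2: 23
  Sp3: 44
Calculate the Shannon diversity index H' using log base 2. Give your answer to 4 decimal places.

1.5347

Total N = 31+23+44 = 98, so the proportions are 0.316327, 0.234694, 0.44898 (working shown to 6 dp, full precision carried).
Each pᵢ log₂ pᵢ term: 0.316327×(-1.660514)=-0.525264, 0.234694×(-2.091148)=-0.490780, 0.44898×(-1.155278)=-0.518696.
Sum = -1.534740, so H' = 1.5347.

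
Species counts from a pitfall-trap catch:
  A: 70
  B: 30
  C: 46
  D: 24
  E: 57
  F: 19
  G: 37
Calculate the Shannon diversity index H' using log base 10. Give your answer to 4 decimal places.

0.8070

Total N = 70+30+46+24+57+19+37 = 283, so the proportions are 0.24735, 0.106007, 0.162544, 0.084806, 0.201413, 0.067138, 0.130742 (working shown to 6 dp, full precision carried).
Each pᵢ log₁₀ pᵢ term: 0.24735×(-0.606688)=-0.150064, 0.106007×(-0.974665)=-0.103321, 0.162544×(-0.789029)=-0.128252, 0.084806×(-1.071575)=-0.090876, 0.201413×(-0.695912)=-0.140166, 0.067138×(-1.173033)=-0.078755, 0.130742×(-0.883585)=-0.115522.
Sum = -0.806956, so H' = 0.8070.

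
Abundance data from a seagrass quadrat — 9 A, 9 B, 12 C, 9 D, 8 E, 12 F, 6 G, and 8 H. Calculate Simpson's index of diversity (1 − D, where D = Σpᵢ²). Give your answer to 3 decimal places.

0.870

Total N = 9+9+12+9+8+12+6+8 = 73, so the proportions are 0.12329, 0.12329, 0.16438, 0.12329, 0.10959, 0.16438, 0.08219, 0.10959 (working shown to 5 dp, full precision carried).
D = 0.12329² + 0.12329² + 0.16438² + 0.12329² + 0.10959² + 0.16438² + 0.08219² + 0.10959² = 0.01520 + 0.01520 + 0.02702 + 0.01520 + 0.01201 + 0.02702 + 0.00676 + 0.01201 = 0.13042.
So 1 − D = 0.86958, i.e. 0.870 to 3 decimal places.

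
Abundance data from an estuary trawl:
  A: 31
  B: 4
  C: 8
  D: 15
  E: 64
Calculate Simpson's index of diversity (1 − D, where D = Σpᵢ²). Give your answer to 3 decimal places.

0.640

Total N = 31+4+8+15+64 = 122, so the proportions are 0.2541, 0.03279, 0.06557, 0.12295, 0.52459 (working shown to 5 dp, full precision carried).
D = 0.2541² + 0.03279² + 0.06557² + 0.12295² + 0.52459² = 0.06457 + 0.00107 + 0.00430 + 0.01512 + 0.27519 = 0.36025.
So 1 − D = 0.63975, i.e. 0.640 to 3 decimal places.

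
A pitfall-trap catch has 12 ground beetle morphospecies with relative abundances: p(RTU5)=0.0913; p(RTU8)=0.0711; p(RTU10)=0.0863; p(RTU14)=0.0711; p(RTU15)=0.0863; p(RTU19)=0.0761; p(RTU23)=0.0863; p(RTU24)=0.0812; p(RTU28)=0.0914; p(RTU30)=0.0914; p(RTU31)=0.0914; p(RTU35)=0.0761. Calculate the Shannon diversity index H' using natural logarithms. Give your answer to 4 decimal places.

2.4807

Each pᵢ ln pᵢ term (working shown to 6 dp, full precision carried): 0.0913×(-2.393604)=-0.218536, 0.0711×(-2.643668)=-0.187965, 0.0863×(-2.449926)=-0.211429, 0.0711×(-2.643668)=-0.187965, 0.0863×(-2.449926)=-0.211429, 0.0761×(-2.575707)=-0.196011, 0.0863×(-2.449926)=-0.211429, 0.0812×(-2.510840)=-0.203880, 0.0914×(-2.392510)=-0.218675, 0.0914×(-2.392510)=-0.218675, 0.0914×(-2.392510)=-0.218675, 0.0761×(-2.575707)=-0.196011.
Sum = -2.480680, so H' = 2.4807.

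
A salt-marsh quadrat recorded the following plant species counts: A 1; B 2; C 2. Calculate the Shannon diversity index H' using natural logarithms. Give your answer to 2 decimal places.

1.05

Total N = 1+2+2 = 5, so the proportions are 0.2, 0.4, 0.4 (working shown to 4 dp, full precision carried).
Each pᵢ ln pᵢ term: 0.2×(-1.6094)=-0.3219, 0.4×(-0.9163)=-0.3665, 0.4×(-0.9163)=-0.3665.
Sum = -1.0549, so H' = 1.05.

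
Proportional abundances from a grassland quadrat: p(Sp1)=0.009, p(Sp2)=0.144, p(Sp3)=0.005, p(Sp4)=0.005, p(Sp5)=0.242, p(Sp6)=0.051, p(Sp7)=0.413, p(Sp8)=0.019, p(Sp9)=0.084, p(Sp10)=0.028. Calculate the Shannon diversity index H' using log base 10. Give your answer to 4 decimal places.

Each pᵢ log₁₀ pᵢ term (working shown to 6 dp, full precision carried): 0.009×(-2.045757)=-0.018412, 0.144×(-0.841638)=-0.121196, 0.005×(-2.301030)=-0.011505, 0.005×(-2.301030)=-0.011505, 0.242×(-0.616185)=-0.149117, 0.051×(-1.292430)=-0.065914, 0.413×(-0.384050)=-0.158613, 0.019×(-1.721246)=-0.032704, 0.084×(-1.075721)=-0.090361, 0.028×(-1.552842)=-0.043480.
Sum = -0.702805, so H' = 0.7028.

0.7028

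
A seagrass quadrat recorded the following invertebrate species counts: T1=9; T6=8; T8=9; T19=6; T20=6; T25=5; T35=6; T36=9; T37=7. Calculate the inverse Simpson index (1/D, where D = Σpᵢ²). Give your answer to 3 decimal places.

8.640

Total N = 9+8+9+6+6+5+6+9+7 = 65, so the proportions are 0.1384615, 0.1230769, 0.1384615, 0.0923077, 0.0923077, 0.0769231, 0.0923077, 0.1384615, 0.1076923 (working shown to 7 dp, full precision carried).
D = 0.1384615² + 0.1230769² + 0.1384615² + 0.0923077² + 0.0923077² + 0.0769231² + 0.0923077² + 0.1384615² + 0.1076923² = 0.0191716 + 0.0151479 + 0.0191716 + 0.0085207 + 0.0085207 + 0.0059172 + 0.0085207 + 0.0191716 + 0.0115976 = 0.1157396.
So 1/D = 8.64008, i.e. 8.640 to 3 decimal places.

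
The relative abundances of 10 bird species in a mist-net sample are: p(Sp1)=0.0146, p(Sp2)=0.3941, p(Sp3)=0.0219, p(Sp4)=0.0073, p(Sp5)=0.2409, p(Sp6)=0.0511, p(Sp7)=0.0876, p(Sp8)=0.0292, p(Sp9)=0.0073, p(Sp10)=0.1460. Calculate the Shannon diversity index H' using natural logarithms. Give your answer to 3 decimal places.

1.676

Each pᵢ ln pᵢ term (working shown to 5 dp, full precision carried): 0.0146×(-4.22673)=-0.06171, 0.3941×(-0.93115)=-0.36697, 0.0219×(-3.82127)=-0.08369, 0.0073×(-4.91988)=-0.03592, 0.2409×(-1.42337)=-0.34289, 0.0511×(-2.97397)=-0.15197, 0.0876×(-2.43497)=-0.21330, 0.0292×(-3.53359)=-0.10318, 0.0073×(-4.91988)=-0.03592, 0.146×(-1.92415)=-0.28093.
Sum = -1.67646, so H' = 1.676.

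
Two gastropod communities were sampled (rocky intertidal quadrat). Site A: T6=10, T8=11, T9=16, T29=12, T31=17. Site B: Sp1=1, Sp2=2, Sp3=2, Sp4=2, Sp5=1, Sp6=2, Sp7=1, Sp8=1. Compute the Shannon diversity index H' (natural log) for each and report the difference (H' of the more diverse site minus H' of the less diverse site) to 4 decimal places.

Site A: N=66, proportions 0.151515, 0.166667, 0.242424, 0.181818, 0.257576, giving H' = 1.587418 (working shown to 6 dp, full precision carried).
Site B: N=12, proportions 0.083333, 0.166667, 0.166667, 0.166667, 0.083333, 0.166667, 0.083333, 0.083333, giving H' = 2.022809.
Difference = |1.587418 − 2.022809| = 0.435391, i.e. 0.4354 to 4 decimal places.

0.4354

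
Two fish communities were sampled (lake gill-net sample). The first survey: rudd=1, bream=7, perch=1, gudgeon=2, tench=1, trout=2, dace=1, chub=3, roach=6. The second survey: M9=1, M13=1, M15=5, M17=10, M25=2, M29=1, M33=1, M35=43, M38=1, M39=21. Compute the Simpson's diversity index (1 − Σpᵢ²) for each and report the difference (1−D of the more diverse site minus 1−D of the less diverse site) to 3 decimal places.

The first survey: N=24, proportions 0.041667, 0.291667, 0.041667, 0.083333, 0.041667, 0.083333, 0.041667, 0.125, 0.25, giving 1−D = 0.815972 (working shown to 6 dp, full precision carried).
The second survey: N=86, proportions 0.011628, 0.011628, 0.05814, 0.116279, 0.023256, 0.011628, 0.011628, 0.5, 0.011628, 0.244186, giving 1−D = 0.672255.
Difference = |0.815972 − 0.672255| = 0.143717, i.e. 0.144 to 3 decimal places.

0.144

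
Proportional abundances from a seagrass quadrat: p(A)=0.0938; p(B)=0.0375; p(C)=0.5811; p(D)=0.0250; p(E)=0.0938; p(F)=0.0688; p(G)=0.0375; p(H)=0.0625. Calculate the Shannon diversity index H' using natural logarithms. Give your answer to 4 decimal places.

Each pᵢ ln pᵢ term (working shown to 6 dp, full precision carried): 0.0938×(-2.366590)=-0.221986, 0.0375×(-3.283414)=-0.123128, 0.5811×(-0.542832)=-0.315440, 0.025×(-3.688879)=-0.092222, 0.0938×(-2.366590)=-0.221986, 0.0688×(-2.676552)=-0.184147, 0.0375×(-3.283414)=-0.123128, 0.0625×(-2.772589)=-0.173287.
Sum = -1.455324, so H' = 1.4553.

1.4553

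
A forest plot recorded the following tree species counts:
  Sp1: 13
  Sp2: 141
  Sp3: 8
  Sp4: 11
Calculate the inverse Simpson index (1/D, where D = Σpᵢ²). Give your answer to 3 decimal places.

1.479

Total N = 13+141+8+11 = 173, so the proportions are 0.075145, 0.815029, 0.046243, 0.063584 (working shown to 6 dp, full precision carried).
D = 0.075145² + 0.815029² + 0.046243² + 0.063584² = 0.005647 + 0.664272 + 0.002138 + 0.004043 = 0.676100.
So 1/D = 1.47907, i.e. 1.479 to 3 decimal places.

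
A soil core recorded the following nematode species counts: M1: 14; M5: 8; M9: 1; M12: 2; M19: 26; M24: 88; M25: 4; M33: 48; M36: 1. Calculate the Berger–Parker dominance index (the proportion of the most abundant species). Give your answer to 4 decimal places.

Total N = 14+8+1+2+26+88+4+48+1 = 192, so the proportions are 0.072917, 0.041667, 0.005208, 0.010417, 0.135417, 0.458333, 0.020833, 0.25, 0.005208 (working shown to 6 dp, full precision carried).
The largest proportion is 0.458333, i.e. d = 0.4583 to 4 decimal places.

0.4583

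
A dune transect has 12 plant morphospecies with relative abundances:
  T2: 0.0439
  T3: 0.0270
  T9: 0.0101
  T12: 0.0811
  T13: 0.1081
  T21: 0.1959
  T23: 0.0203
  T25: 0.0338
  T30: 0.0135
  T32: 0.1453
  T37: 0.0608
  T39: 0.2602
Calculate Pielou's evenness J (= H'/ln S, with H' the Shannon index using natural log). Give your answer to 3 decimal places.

0.844

H' = −Σ pᵢ ln pᵢ = −((-0.13722) + (-0.09752) + (-0.04641) + (-0.20373) + (-0.24049) + (-0.31935) + (-0.07911) + (-0.11449) + (-0.05812) + (-0.28028) + (-0.17025) + (-0.35031)) = 2.09728 (working shown to 5 dp, full precision carried).
With S = 12 species, ln S = 2.48491, so J = 2.09728/2.48491 = 0.84401, i.e. 0.844 to 3 decimal places.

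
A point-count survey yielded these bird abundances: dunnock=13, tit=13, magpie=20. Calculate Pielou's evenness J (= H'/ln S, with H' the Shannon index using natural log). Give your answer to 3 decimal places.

Total N = 13+13+20 = 46, so the proportions are 0.28261, 0.28261, 0.43478 (working shown to 5 dp, full precision carried).
H' = −Σ pᵢ ln pᵢ = −((-0.35713) + (-0.35713) + (-0.36213)) = 1.07640.
With S = 3 species, ln S = 1.09861, so J = 1.07640/1.09861 = 0.97978, i.e. 0.980 to 3 decimal places.

0.980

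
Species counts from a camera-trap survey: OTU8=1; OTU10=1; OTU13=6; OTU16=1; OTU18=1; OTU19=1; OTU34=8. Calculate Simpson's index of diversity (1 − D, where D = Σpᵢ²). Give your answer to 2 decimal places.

Total N = 1+1+6+1+1+1+8 = 19, so the proportions are 0.0526, 0.0526, 0.3158, 0.0526, 0.0526, 0.0526, 0.4211 (working shown to 4 dp, full precision carried).
D = 0.0526² + 0.0526² + 0.3158² + 0.0526² + 0.0526² + 0.0526² + 0.4211² = 0.0028 + 0.0028 + 0.0997 + 0.0028 + 0.0028 + 0.0028 + 0.1773 = 0.2909.
So 1 − D = 0.7091, i.e. 0.71 to 2 decimal places.

0.71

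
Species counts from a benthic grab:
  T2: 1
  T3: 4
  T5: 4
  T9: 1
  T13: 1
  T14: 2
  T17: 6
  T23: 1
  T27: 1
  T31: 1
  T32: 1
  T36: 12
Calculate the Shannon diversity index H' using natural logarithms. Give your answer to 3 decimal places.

2.040

Total N = 1+4+4+1+1+2+6+1+1+1+1+12 = 35, so the proportions are 0.02857, 0.11429, 0.11429, 0.02857, 0.02857, 0.05714, 0.17143, 0.02857, 0.02857, 0.02857, 0.02857, 0.34286 (working shown to 5 dp, full precision carried).
Each pᵢ ln pᵢ term: 0.02857×(-3.55535)=-0.10158, 0.11429×(-2.16905)=-0.24789, 0.11429×(-2.16905)=-0.24789, 0.02857×(-3.55535)=-0.10158, 0.02857×(-3.55535)=-0.10158, 0.05714×(-2.86220)=-0.16355, 0.17143×(-1.76359)=-0.30233, 0.02857×(-3.55535)=-0.10158, 0.02857×(-3.55535)=-0.10158, 0.02857×(-3.55535)=-0.10158, 0.02857×(-3.55535)=-0.10158, 0.34286×(-1.07044)=-0.36701.
Sum = -2.03975, so H' = 2.040.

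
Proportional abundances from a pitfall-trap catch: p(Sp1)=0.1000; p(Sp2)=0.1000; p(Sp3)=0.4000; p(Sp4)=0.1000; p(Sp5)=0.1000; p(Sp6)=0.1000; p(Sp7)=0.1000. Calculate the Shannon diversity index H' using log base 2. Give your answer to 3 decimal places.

2.522

Each pᵢ log₂ pᵢ term (working shown to 5 dp, full precision carried): 0.1×(-3.32193)=-0.33219, 0.1×(-3.32193)=-0.33219, 0.4×(-1.32193)=-0.52877, 0.1×(-3.32193)=-0.33219, 0.1×(-3.32193)=-0.33219, 0.1×(-3.32193)=-0.33219, 0.1×(-3.32193)=-0.33219.
Sum = -2.52193, so H' = 2.522.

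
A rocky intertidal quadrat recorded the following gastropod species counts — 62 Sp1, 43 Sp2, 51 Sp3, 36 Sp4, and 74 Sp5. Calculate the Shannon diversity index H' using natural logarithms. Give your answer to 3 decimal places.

Total N = 62+43+51+36+74 = 266, so the proportions are 0.23308, 0.16165, 0.19173, 0.13534, 0.2782 (working shown to 5 dp, full precision carried).
Each pᵢ ln pᵢ term: 0.23308×(-1.45636)=-0.33945, 0.16165×(-1.82230)=-0.29458, 0.19173×(-1.65167)=-0.31667, 0.13534×(-1.99998)=-0.27067, 0.2782×(-1.27943)=-0.35593.
Sum = -1.57731, so H' = 1.577.

1.577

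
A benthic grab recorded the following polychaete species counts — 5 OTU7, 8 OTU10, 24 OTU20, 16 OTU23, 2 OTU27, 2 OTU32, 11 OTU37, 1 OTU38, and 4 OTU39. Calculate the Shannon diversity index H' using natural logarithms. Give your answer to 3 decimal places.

1.825

Total N = 5+8+24+16+2+2+11+1+4 = 73, so the proportions are 0.06849, 0.10959, 0.32877, 0.21918, 0.0274, 0.0274, 0.15068, 0.0137, 0.05479 (working shown to 5 dp, full precision carried).
Each pᵢ ln pᵢ term: 0.06849×(-2.68102)=-0.18363, 0.10959×(-2.21102)=-0.24230, 0.32877×(-1.11241)=-0.36572, 0.21918×(-1.51787)=-0.33268, 0.0274×(-3.59731)=-0.09856, 0.0274×(-3.59731)=-0.09856, 0.15068×(-1.89256)=-0.28518, 0.0137×(-4.29046)=-0.05877, 0.05479×(-2.90417)=-0.15913.
Sum = -1.82454, so H' = 1.825.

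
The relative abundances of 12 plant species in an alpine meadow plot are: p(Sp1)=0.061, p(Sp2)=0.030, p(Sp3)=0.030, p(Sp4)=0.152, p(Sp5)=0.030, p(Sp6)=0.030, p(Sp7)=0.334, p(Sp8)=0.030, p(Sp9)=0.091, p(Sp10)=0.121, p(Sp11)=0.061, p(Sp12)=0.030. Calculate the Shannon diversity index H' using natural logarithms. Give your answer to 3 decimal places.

2.099

Each pᵢ ln pᵢ term (working shown to 5 dp, full precision carried): 0.061×(-2.79688)=-0.17061, 0.03×(-3.50656)=-0.10520, 0.03×(-3.50656)=-0.10520, 0.152×(-1.88387)=-0.28635, 0.03×(-3.50656)=-0.10520, 0.03×(-3.50656)=-0.10520, 0.334×(-1.09661)=-0.36627, 0.03×(-3.50656)=-0.10520, 0.091×(-2.39690)=-0.21812, 0.121×(-2.11196)=-0.25555, 0.061×(-2.79688)=-0.17061, 0.03×(-3.50656)=-0.10520.
Sum = -2.09868, so H' = 2.099.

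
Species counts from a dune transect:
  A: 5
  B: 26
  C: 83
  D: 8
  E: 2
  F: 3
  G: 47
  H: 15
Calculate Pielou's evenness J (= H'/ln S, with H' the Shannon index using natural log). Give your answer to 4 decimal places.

Total N = 5+26+83+8+2+3+47+15 = 189, so the proportions are 0.026455, 0.137566, 0.439153, 0.042328, 0.010582, 0.015873, 0.248677, 0.079365 (working shown to 6 dp, full precision carried).
H' = −Σ pᵢ ln pᵢ = −((-0.096093) + (-0.272883) + (-0.361382) + (-0.133854) + (-0.048133) + (-0.065764) + (-0.346059) + (-0.201087)) = 1.525256.
With S = 8 species, ln S = 2.079442, so J = 1.525256/2.079442 = 0.733493, i.e. 0.7335 to 4 decimal places.

0.7335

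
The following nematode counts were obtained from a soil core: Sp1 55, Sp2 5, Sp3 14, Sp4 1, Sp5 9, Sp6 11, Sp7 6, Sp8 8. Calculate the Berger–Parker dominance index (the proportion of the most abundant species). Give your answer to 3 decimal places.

Total N = 55+5+14+1+9+11+6+8 = 109, so the proportions are 0.50459, 0.04587, 0.12844, 0.00917, 0.08257, 0.10092, 0.05505, 0.07339 (working shown to 5 dp, full precision carried).
The largest proportion is 0.50459, i.e. d = 0.505 to 3 decimal places.

0.505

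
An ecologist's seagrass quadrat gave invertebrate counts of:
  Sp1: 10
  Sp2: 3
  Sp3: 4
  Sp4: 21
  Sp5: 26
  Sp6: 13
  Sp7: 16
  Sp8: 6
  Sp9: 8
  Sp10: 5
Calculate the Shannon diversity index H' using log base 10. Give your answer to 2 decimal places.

Total N = 10+3+4+21+26+13+16+6+8+5 = 112, so the proportions are 0.0893, 0.0268, 0.0357, 0.1875, 0.2321, 0.1161, 0.1429, 0.0536, 0.0714, 0.0446 (working shown to 4 dp, full precision carried).
Each pᵢ log₁₀ pᵢ term: 0.0893×(-1.0492)=-0.0937, 0.0268×(-1.5721)=-0.0421, 0.0357×(-1.4472)=-0.0517, 0.1875×(-0.7270)=-0.1363, 0.2321×(-0.6342)=-0.1472, 0.1161×(-0.9353)=-0.1086, 0.1429×(-0.8451)=-0.1207, 0.0536×(-1.2711)=-0.0681, 0.0714×(-1.1461)=-0.0819, 0.0446×(-1.3502)=-0.0603.
Sum = -0.9105, so H' = 0.91.

0.91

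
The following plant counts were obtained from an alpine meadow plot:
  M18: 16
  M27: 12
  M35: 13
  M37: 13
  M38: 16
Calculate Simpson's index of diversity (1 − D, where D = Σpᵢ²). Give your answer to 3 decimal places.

0.797

Total N = 16+12+13+13+16 = 70, so the proportions are 0.22857, 0.17143, 0.18571, 0.18571, 0.22857 (working shown to 5 dp, full precision carried).
D = 0.22857² + 0.17143² + 0.18571² + 0.18571² + 0.22857² = 0.05224 + 0.02939 + 0.03449 + 0.03449 + 0.05224 = 0.20286.
So 1 − D = 0.79714, i.e. 0.797 to 3 decimal places.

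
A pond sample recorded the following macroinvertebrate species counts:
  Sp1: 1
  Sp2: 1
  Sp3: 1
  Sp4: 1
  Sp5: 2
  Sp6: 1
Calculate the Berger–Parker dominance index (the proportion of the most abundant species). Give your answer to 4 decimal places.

Total N = 1+1+1+1+2+1 = 7, so the proportions are 0.142857, 0.142857, 0.142857, 0.142857, 0.285714, 0.142857 (working shown to 6 dp, full precision carried).
The largest proportion is 0.285714, i.e. d = 0.2857 to 4 decimal places.

0.2857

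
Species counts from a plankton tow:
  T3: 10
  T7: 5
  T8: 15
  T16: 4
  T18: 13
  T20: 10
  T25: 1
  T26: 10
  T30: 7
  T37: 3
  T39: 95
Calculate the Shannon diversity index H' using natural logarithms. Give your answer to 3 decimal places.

1.649

Total N = 10+5+15+4+13+10+1+10+7+3+95 = 173, so the proportions are 0.0578, 0.0289, 0.08671, 0.02312, 0.07514, 0.0578, 0.00578, 0.0578, 0.04046, 0.01734, 0.54913 (working shown to 5 dp, full precision carried).
Each pᵢ ln pᵢ term: 0.0578×(-2.85071)=-0.16478, 0.0289×(-3.54385)=-0.10242, 0.08671×(-2.44524)=-0.21202, 0.02312×(-3.76700)=-0.08710, 0.07514×(-2.58834)=-0.19450, 0.0578×(-2.85071)=-0.16478, 0.00578×(-5.15329)=-0.02979, 0.0578×(-2.85071)=-0.16478, 0.04046×(-3.20738)=-0.12978, 0.01734×(-4.05468)=-0.07031, 0.54913×(-0.59941)=-0.32916.
Sum = -1.64942, so H' = 1.649.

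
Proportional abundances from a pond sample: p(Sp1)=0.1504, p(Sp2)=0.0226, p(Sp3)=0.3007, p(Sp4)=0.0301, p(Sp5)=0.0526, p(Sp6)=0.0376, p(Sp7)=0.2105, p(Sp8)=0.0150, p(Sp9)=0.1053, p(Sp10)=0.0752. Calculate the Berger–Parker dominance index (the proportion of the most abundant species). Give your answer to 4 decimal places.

The largest proportion is 0.3007, i.e. d = 0.3007 to 4 decimal places.

0.3007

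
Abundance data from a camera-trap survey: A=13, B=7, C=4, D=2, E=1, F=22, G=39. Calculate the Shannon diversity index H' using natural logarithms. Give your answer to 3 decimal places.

Total N = 13+7+4+2+1+22+39 = 88, so the proportions are 0.14773, 0.07955, 0.04545, 0.02273, 0.01136, 0.25, 0.44318 (working shown to 5 dp, full precision carried).
Each pᵢ ln pᵢ term: 0.14773×(-1.91239)=-0.28251, 0.07955×(-2.53143)=-0.20136, 0.04545×(-3.09104)=-0.14050, 0.02273×(-3.78419)=-0.08600, 0.01136×(-4.47734)=-0.05088, 0.25×(-1.38629)=-0.34657, 0.44318×(-0.81378)=-0.36065.
Sum = -1.46848, so H' = 1.468.

1.468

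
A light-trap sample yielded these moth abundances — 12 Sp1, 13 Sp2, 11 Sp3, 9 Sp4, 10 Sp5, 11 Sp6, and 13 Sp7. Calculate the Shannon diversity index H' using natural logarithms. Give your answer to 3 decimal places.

Total N = 12+13+11+9+10+11+13 = 79, so the proportions are 0.1519, 0.16456, 0.13924, 0.11392, 0.12658, 0.13924, 0.16456 (working shown to 5 dp, full precision carried).
Each pᵢ ln pᵢ term: 0.1519×(-1.88454)=-0.28626, 0.16456×(-1.80450)=-0.29694, 0.13924×(-1.97155)=-0.27452, 0.11392×(-2.17222)=-0.24747, 0.12658×(-2.06686)=-0.26163, 0.13924×(-1.97155)=-0.27452, 0.16456×(-1.80450)=-0.29694.
Sum = -1.93828, so H' = 1.938.

1.938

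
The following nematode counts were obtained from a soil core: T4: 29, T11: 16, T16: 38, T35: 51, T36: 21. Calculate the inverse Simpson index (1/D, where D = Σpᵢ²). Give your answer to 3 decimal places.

Total N = 29+16+38+51+21 = 155, so the proportions are 0.1870968, 0.1032258, 0.2451613, 0.3290323, 0.1354839 (working shown to 7 dp, full precision carried).
D = 0.1870968² + 0.1032258² + 0.2451613² + 0.3290323² + 0.1354839² = 0.0350052 + 0.0106556 + 0.0601041 + 0.1082622 + 0.0183559 = 0.2323829.
So 1/D = 4.30324, i.e. 4.303 to 3 decimal places.

4.303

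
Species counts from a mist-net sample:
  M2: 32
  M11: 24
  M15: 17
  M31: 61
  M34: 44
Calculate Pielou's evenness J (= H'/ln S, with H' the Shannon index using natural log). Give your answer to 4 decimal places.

0.9416

Total N = 32+24+17+61+44 = 178, so the proportions are 0.179775, 0.134831, 0.095506, 0.342697, 0.247191 (working shown to 6 dp, full precision carried).
H' = −Σ pᵢ ln pᵢ = −((-0.308503) + (-0.270166) + (-0.224302) + (-0.366997) + (-0.345473)) = 1.515440.
With S = 5 species, ln S = 1.609438, so J = 1.515440/1.609438 = 0.941596, i.e. 0.9416 to 4 decimal places.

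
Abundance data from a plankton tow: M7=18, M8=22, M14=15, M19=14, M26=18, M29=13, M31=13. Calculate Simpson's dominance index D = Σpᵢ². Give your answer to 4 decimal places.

Total N = 18+22+15+14+18+13+13 = 113, so the proportions are 0.159292, 0.19469, 0.132743, 0.123894, 0.159292, 0.115044, 0.115044 (working shown to 6 dp, full precision carried).
D = 0.159292² + 0.19469² + 0.132743² + 0.123894² + 0.159292² + 0.115044² + 0.115044² = 0.025374 + 0.037904 + 0.017621 + 0.015350 + 0.025374 + 0.013235 + 0.013235 = 0.148093.
To 4 decimal places, D = 0.1481.

0.1481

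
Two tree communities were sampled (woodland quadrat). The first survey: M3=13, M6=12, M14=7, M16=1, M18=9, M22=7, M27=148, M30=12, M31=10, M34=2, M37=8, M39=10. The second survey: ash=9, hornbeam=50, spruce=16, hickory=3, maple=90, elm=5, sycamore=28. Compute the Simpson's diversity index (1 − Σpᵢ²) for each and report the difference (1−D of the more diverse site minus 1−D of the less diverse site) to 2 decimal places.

0.11

The first survey: N=239, proportions 0.05439, 0.05021, 0.02929, 0.00418, 0.03766, 0.02929, 0.61925, 0.05021, 0.04184, 0.00837, 0.03347, 0.04184, giving 1−D = 0.60069 (working shown to 5 dp, full precision carried).
The second survey: N=201, proportions 0.04478, 0.24876, 0.0796, 0.01493, 0.44776, 0.02488, 0.1393, giving 1−D = 0.70904.
Difference = |0.60069 − 0.70904| = 0.10835, i.e. 0.11 to 2 decimal places.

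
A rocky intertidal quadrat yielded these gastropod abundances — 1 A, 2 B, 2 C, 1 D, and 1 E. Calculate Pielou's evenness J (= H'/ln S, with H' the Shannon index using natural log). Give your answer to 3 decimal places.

Total N = 1+2+2+1+1 = 7, so the proportions are 0.14286, 0.28571, 0.28571, 0.14286, 0.14286 (working shown to 5 dp, full precision carried).
H' = −Σ pᵢ ln pᵢ = −((-0.27799) + (-0.35793) + (-0.35793) + (-0.27799) + (-0.27799)) = 1.54983.
With S = 5 species, ln S = 1.60944, so J = 1.54983/1.60944 = 0.96296, i.e. 0.963 to 3 decimal places.

0.963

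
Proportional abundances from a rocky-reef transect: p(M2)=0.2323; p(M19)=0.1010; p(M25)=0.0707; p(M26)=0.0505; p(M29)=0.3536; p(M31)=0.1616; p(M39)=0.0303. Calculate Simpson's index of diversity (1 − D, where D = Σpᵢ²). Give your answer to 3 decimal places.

D = 0.2323² + 0.101² + 0.0707² + 0.0505² + 0.3536² + 0.1616² + 0.0303² = 0.05396 + 0.01020 + 0.00500 + 0.00255 + 0.12503 + 0.02611 + 0.00092 = 0.22378 (working shown to 5 dp, full precision carried).
So 1 − D = 0.77622, i.e. 0.776 to 3 decimal places.

0.776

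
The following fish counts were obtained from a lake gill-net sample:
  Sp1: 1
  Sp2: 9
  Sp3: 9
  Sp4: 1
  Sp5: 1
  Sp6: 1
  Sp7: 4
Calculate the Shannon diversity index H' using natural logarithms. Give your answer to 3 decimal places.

Total N = 1+9+9+1+1+1+4 = 26, so the proportions are 0.03846, 0.34615, 0.34615, 0.03846, 0.03846, 0.03846, 0.15385 (working shown to 5 dp, full precision carried).
Each pᵢ ln pᵢ term: 0.03846×(-3.25810)=-0.12531, 0.34615×(-1.06087)=-0.36722, 0.34615×(-1.06087)=-0.36722, 0.03846×(-3.25810)=-0.12531, 0.03846×(-3.25810)=-0.12531, 0.03846×(-3.25810)=-0.12531, 0.15385×(-1.87180)=-0.28797.
Sum = -1.52367, so H' = 1.524.

1.524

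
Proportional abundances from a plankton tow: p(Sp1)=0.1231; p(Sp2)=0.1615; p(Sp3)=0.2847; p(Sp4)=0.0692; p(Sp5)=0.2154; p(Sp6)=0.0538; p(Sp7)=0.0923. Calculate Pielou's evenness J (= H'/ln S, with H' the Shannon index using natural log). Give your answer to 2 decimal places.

0.93

H' = −Σ pᵢ ln pᵢ = −((-0.2579) + (-0.2945) + (-0.3577) + (-0.1848) + (-0.3307) + (-0.1572) + (-0.2199)) = 1.8027 (working shown to 4 dp, full precision carried).
With S = 7 species, ln S = 1.9459, so J = 1.8027/1.9459 = 0.9264, i.e. 0.93 to 2 decimal places.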